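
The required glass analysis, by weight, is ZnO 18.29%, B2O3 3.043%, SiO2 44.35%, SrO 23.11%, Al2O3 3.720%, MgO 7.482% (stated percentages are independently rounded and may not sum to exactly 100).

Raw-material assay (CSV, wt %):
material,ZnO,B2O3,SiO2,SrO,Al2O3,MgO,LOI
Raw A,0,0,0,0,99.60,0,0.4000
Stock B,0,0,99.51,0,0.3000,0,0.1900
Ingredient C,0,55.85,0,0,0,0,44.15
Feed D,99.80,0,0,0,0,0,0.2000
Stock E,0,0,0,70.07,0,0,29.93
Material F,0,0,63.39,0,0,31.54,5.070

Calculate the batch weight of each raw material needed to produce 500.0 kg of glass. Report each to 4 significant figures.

Batch per 500.0 kg glass:
  Raw A: 18.23 kg
  Stock B: 147.3 kg
  Ingredient C: 27.24 kg
  Feed D: 91.63 kg
  Stock E: 164.9 kg
  Material F: 118.6 kg
Total batch = 567.9 kg; LOI loss = 67.93 kg; yield = 88.04%

Each numeric step runs at full float precision throughout. In-progress results appear with 4-significant-figure rounding when written out — a single rounding produces each reported figure — the derived quantities are rebuilt starting from the weights per 500.0 kg of glass at exact precision (totals, the six compositions, LOI, glass mass, yield) as they appear in the problem or the answer.
Target masses of each oxide per 500.0 kg glass:
  ZnO: 18.29% × 500.0 = 91.45 kg
  B2O3: 3.043% × 500.0 = 15.22 kg
  SiO2: 44.35% × 500.0 = 221.8 kg
  SrO: 23.11% × 500.0 = 115.6 kg
  Al2O3: 3.720% × 500.0 = 18.60 kg
  MgO: 7.482% × 500.0 = 37.41 kg
Balance tally, oxide-wise, working from each reported weight, at the basis given (every target is met by its sum once rounding is allowed for):
  ZnO: 91.63·0.9980 = 91.45 kg (target 91.45 kg)
  B2O3: 27.24·0.5585 = 15.21 kg (target 15.22 kg)
  SiO2: 147.3·0.9951 + 118.6·0.6339 = 221.8 kg (target 221.8 kg)
  SrO: 164.9·0.7007 = 115.5 kg (target 115.6 kg)
  Al2O3: 18.23·0.9960 + 147.3·0.003000 = 18.60 kg (target 18.60 kg)
  MgO: 118.6·0.3154 = 37.41 kg (target 37.41 kg)
Glass-mass sanity pass: net batch after ignition = 500.0 kg (per-oxide target masses sum to 500.0 kg; the stated basis being 500.0 kg — any gap is answer rounding).
Batch grand total — Σ batch = 567.9 kg; LOI removed, Σ of batch·LOI: 67.93 kg; the yield ratio, glass ÷ batch: 88.04%.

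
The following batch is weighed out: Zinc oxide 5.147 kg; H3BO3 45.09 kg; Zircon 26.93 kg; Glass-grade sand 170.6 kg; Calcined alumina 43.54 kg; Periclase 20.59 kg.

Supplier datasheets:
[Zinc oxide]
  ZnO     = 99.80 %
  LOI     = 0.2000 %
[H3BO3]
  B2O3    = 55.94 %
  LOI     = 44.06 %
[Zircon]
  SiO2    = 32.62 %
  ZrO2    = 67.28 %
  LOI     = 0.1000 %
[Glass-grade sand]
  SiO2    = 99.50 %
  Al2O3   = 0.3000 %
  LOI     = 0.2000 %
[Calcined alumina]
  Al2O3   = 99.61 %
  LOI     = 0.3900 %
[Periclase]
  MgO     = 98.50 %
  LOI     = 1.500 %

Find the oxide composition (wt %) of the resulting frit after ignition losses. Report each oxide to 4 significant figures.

In-progress results appear, rounded to four significant digits, on the page. All arithmetic carries exact precision from first step to last — every reported value takes a single rounding. All derived quantities (glass mass, totals, ignition loss, the six compositions, the yield) are carried in full precision from the batch weights on 291.2 kg of glass exactly as shown in either problem or answer.
Per-oxide mass from batch:
  ZnO: 5.147·0.9980 = 5.137 kg
  B2O3: 45.09·0.5594 = 25.22 kg
  SiO2: 26.93·0.3262 + 170.6·0.9950 = 178.5 kg
  Al2O3: 170.6·0.003000 + 43.54·0.9961 = 43.88 kg
  MgO: 20.59·0.9850 = 20.28 kg
  ZrO2: 26.93·0.6728 = 18.12 kg
LOI: 5.147·0.002000 + 45.09·0.4406 + 26.93·0.001000 + 170.6·0.002000 + 43.54·0.003900 + 20.59·0.01500 = 20.72 kg
Net of LOI, the glass mass = 311.9 − 20.72 = 291.2 kg (consistent with Σ oxide mass)
percent share: oxide ÷ glass, ×100

Glass mass = 291.2 kg (batch 311.9 − LOI 20.72).
Composition: ZnO 1.764%, B2O3 8.663%, SiO2 61.31%, Al2O3 15.07%, MgO 6.965%, ZrO2 6.223%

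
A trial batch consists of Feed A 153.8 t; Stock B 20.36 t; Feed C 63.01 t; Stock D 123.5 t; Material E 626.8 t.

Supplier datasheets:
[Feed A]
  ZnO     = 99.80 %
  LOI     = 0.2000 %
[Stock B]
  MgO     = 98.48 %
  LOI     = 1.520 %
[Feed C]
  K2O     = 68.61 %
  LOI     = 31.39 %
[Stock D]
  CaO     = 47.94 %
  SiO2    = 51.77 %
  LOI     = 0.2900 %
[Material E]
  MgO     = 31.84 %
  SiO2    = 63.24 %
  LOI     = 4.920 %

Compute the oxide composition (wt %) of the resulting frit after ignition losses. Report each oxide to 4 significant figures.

Glass mass = 935.9 t (batch 987.5 − LOI 51.59).
Composition: K2O 4.619%, MgO 23.47%, ZnO 16.40%, CaO 6.326%, SiO2 49.19%

In-progress results are printed with 4-significant-digit rounding alongside each step — the working math maintains exact precision at every stage. Each reported value is rounded exactly once — derived quantities are recomputed in full precision (net glass mass, the five compositions, the totals, yield, LOI) starting from the weights on 935.9 t of glass, exactly as shown in the problem or the answer.
What the batch supplies per oxide:
  K2O: 63.01·0.6861 = 43.23 t
  MgO: 20.36·0.9848 + 626.8·0.3184 = 219.6 t
  ZnO: 153.8·0.9980 = 153.5 t
  CaO: 123.5·0.4794 = 59.21 t
  SiO2: 123.5·0.5177 + 626.8·0.6324 = 460.3 t
LOI: 153.8·0.002000 + 20.36·0.01520 + 63.01·0.3139 + 123.5·0.002900 + 626.8·0.04920 = 51.59 t
Net of LOI, the glass mass = 987.5 − 51.59 = 935.9 t (the oxide masses sum to this)
oxide / glass × 100 gives the wt %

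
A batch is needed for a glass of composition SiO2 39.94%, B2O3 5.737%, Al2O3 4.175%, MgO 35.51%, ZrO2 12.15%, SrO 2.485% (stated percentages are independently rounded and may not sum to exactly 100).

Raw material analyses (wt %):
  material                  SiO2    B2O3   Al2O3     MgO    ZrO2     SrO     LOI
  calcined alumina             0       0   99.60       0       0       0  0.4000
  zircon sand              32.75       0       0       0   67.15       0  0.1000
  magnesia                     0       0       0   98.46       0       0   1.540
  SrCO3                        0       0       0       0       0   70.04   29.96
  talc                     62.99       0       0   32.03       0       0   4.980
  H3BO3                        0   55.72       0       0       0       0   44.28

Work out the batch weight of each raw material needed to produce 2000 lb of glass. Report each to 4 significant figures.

Batch per 2000 lb glass:
  calcined alumina: 83.84 lb
  zircon sand: 361.9 lb
  magnesia: 370.0 lb
  SrCO3: 70.96 lb
  talc: 1080 lb
  H3BO3: 205.9 lb
Total batch = 2173 lb; LOI loss = 172.6 lb; yield = 92.06%

In-progress results are shown, rounded to 4 significant figures, between the steps; every computation runs at full precision in every operation. Each reported figure takes just one rounding; all derived quantities, including six oxide percentages, LOI, totals, yield, glass mass, are computed from the batch weights per 2000 lb of glass at full float precision, exactly as shown in the problem or answer text.
Per-oxide target masses for 2000 lb glass:
  SiO2: 39.94% × 2000 = 798.8 lb
  B2O3: 5.737% × 2000 = 114.7 lb
  Al2O3: 4.175% × 2000 = 83.50 lb
  MgO: 35.51% × 2000 = 710.2 lb
  ZrO2: 12.15% × 2000 = 243.0 lb
  SrO: 2.485% × 2000 = 49.70 lb
A balance pass over the oxides, given the weights on record, per the basis as stated (sums match the target masses net of answer rounding effects):
  SiO2: 361.9·0.3275 + 1080·0.6299 = 798.8 lb (target 798.8 lb)
  B2O3: 205.9·0.5572 = 114.7 lb (target 114.7 lb)
  Al2O3: 83.84·0.9960 = 83.50 lb (target 83.50 lb)
  MgO: 370.0·0.9846 + 1080·0.3203 = 710.2 lb (target 710.2 lb)
  ZrO2: 361.9·0.6715 = 243.0 lb (target 243.0 lb)
  SrO: 70.96·0.7004 = 49.70 lb (target 49.70 lb)
Glass-mass sanity pass: batch Σ − ignition loss = 2000 lb (targets for the oxides total 2000 lb; with the basis standing at 2000 lb — a pure rounding effect).
Total batch = Σ batch = 2173 lb; loss to ignition Σ batch·LOI = 172.6 lb; as yield: glass ÷ batch → 92.06%.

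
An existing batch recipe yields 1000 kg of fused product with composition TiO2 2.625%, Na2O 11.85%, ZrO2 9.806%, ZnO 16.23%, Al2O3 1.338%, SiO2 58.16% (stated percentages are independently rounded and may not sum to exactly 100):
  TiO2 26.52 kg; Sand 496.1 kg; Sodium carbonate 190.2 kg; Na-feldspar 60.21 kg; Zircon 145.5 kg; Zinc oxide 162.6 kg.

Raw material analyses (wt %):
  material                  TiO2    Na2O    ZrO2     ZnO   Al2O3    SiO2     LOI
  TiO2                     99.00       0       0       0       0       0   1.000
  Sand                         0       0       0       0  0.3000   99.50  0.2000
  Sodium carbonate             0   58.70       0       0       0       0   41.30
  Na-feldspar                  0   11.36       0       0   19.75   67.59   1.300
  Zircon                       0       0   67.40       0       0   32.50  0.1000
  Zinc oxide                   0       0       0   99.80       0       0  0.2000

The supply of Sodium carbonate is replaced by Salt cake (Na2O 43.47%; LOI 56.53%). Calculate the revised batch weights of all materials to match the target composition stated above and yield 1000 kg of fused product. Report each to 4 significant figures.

Every computation runs at full float precision at all times; values along the way appear, rounded to four significant figures, on the page — every reported value is rounded a single time — derived quantities (six oxide percentages, the yield, the totals, glass mass, LOI) are re-derived starting from the weights at 1000 kg of glass at exact precision as given in the problem or the answer.
Oxide-by-oxide targets in 1000 kg fused product:
  TiO2: 2.625% × 1000 = 26.25 kg
  Na2O: 11.85% × 1000 = 118.5 kg
  ZrO2: 9.806% × 1000 = 98.06 kg
  ZnO: 16.23% × 1000 = 162.3 kg
  Al2O3: 1.338% × 1000 = 13.38 kg
  SiO2: 58.16% × 1000 = 581.6 kg
Mass-balance tally per oxide working from each reported weight, on the stated basis (summed amounts equal target values exact up to rounding of places):
  TiO2: 26.52·0.9900 = 26.25 kg (target 26.25 kg)
  Na2O: 256.9·0.4347 + 60.21·0.1136 = 118.5 kg (target 118.5 kg)
  ZrO2: 145.5·0.6740 = 98.07 kg (target 98.06 kg)
  ZnO: 162.6·0.9980 = 162.3 kg (target 162.3 kg)
  Al2O3: 496.1·0.003000 + 60.21·0.1975 = 13.38 kg (target 13.38 kg)
  SiO2: 496.1·0.9950 + 60.21·0.6759 + 145.5·0.3250 = 581.6 kg (target 581.6 kg)
Glass-mass sanity pass: net batch after ignition = 1000 kg (the Σ of target masses is 1000 kg; basis as stated: 1000 kg — any gap is answer rounding).
Adding the batch up: Σ batch = 1148 kg; LOI loss = Σ batch·LOI = 147.7 kg; yield: glass divided by total = 87.13%.

Revised batch per 1000 kg fused product:
  TiO2: 26.52 kg
  Sand: 496.1 kg
  Salt cake: 256.9 kg
  Na-feldspar: 60.21 kg
  Zircon: 145.5 kg
  Zinc oxide: 162.6 kg
Total batch = 1148 kg; LOI loss = 147.7 kg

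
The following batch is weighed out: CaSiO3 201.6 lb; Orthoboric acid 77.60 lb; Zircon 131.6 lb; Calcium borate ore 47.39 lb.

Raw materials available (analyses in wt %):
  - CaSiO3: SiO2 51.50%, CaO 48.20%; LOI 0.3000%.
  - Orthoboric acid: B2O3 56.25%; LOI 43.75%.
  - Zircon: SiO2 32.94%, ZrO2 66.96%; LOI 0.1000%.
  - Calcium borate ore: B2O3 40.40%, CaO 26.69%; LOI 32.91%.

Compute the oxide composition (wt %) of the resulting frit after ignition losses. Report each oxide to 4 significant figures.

The intermediate values are displayed (rounded to 4 significant figures) alongside each step — each numeric step maintains full precision through the solve; a single rounding produces each reported value. The derived quantities are computed starting from the weights on 407.9 lb of glass at full float precision (the totals, yield, four oxide percentages, net glass mass, LOI), as given in the question or the answer.
Oxide masses out of the charge:
  SiO2: 201.6·0.5150 + 131.6·0.3294 = 147.2 lb
  ZrO2: 131.6·0.6696 = 88.12 lb
  B2O3: 77.60·0.5625 + 47.39·0.4040 = 62.80 lb
  CaO: 201.6·0.4820 + 47.39·0.2669 = 109.8 lb
LOI: 201.6·0.003000 + 77.60·0.4375 + 131.6·0.001000 + 47.39·0.3291 = 50.28 lb
Glass mass = batch − LOI = 458.2 − 50.28 = 407.9 lb (matching Σ of the oxides)
percent share: oxide ÷ glass, ×100

Glass mass = 407.9 lb (batch 458.2 − LOI 50.28).
Composition: SiO2 36.08%, ZrO2 21.60%, B2O3 15.39%, CaO 26.92%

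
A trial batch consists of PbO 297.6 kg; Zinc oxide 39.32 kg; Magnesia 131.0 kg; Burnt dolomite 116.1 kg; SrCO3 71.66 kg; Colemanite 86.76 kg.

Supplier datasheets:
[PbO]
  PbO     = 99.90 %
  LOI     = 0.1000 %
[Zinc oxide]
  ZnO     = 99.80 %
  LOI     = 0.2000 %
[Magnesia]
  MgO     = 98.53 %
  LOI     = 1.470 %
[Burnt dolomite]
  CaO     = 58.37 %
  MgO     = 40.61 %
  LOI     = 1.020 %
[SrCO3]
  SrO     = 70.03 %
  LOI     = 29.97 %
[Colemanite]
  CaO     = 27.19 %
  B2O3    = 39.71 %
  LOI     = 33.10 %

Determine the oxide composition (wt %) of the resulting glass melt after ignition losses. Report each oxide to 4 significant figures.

Working values appear rounded to 4 significant figures between the steps. Full float precision is carried at every stage; every reported number carries a single rounding — the derived quantities (the totals, yield, glass mass, ignition loss, six oxide percentages) are recomputed from the batch weights per 688.8 kg of glass at full precision as quoted within the question or the answer.
Oxide-by-oxide delivered mass:
  CaO: 116.1·0.5837 + 86.76·0.2719 = 91.36 kg
  SrO: 71.66·0.7003 = 50.18 kg
  PbO: 297.6·0.9990 = 297.3 kg
  B2O3: 86.76·0.3971 = 34.45 kg
  MgO: 131.0·0.9853 + 116.1·0.4061 = 176.2 kg
  ZnO: 39.32·0.9980 = 39.24 kg
LOI: 297.6·0.001000 + 39.32·0.002000 + 131.0·0.01470 + 116.1·0.01020 + 71.66·0.2997 + 86.76·0.3310 = 53.68 kg
The glass mass, total less LOI, = 742.4 − 53.68 = 688.8 kg (= Σ oxide masses)
each oxide over glass, ×100, is wt %

Glass mass = 688.8 kg (batch 742.4 − LOI 53.68).
Composition: CaO 13.26%, SrO 7.286%, PbO 43.16%, B2O3 5.002%, MgO 25.59%, ZnO 5.697%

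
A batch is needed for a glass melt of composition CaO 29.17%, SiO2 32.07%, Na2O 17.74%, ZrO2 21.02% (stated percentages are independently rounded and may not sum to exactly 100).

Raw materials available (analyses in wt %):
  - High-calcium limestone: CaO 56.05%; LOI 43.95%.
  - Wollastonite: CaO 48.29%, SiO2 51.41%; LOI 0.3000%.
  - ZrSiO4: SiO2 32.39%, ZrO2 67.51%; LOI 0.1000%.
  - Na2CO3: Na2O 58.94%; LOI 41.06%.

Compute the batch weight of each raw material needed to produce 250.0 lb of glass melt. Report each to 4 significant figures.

Every computation carries full precision in every operation; in-progress results are displayed, with 4-significant-figure rounding, across the worked steps; a single rounding produces each reported figure; all derived quantities are computed in full float precision (ignition loss, totals, yield, the four compositions, glass mass) starting from the weights at 250.0 lb of glass precisely as stated by the problem or the answer.
The oxide mass targets at 250.0 lb glass melt:
  CaO: 29.17% × 250.0 = 72.92 lb
  SiO2: 32.07% × 250.0 = 80.18 lb
  Na2O: 17.74% × 250.0 = 44.35 lb
  ZrO2: 21.02% × 250.0 = 52.55 lb
Balance tally, oxide-wise, from the weights as reported, for the quoted basis mass (target by target, the sums agree modulo rounding of the values):
  CaO: 38.00·0.5605 + 106.9·0.4829 = 72.92 lb (target 72.92 lb)
  SiO2: 106.9·0.5141 + 77.84·0.3239 = 80.17 lb (target 80.18 lb)
  Na2O: 75.25·0.5894 = 44.35 lb (target 44.35 lb)
  ZrO2: 77.84·0.6751 = 52.55 lb (target 52.55 lb)
Consistency of the glass mass: total batch − LOI = 250.0 lb (summing oxide targets gives 250.0 lb; versus the stated basis of 250.0 lb — differing by rounding only).
Whole-batch sum: Σ batch = 298.0 lb; loss to ignition Σ batch·LOI = 48.00 lb; yield: glass divided by total = 83.89%.

Batch per 250.0 lb glass melt:
  High-calcium limestone: 38.00 lb
  Wollastonite: 106.9 lb
  ZrSiO4: 77.84 lb
  Na2CO3: 75.25 lb
Total batch = 298.0 lb; LOI loss = 48.00 lb; yield = 83.89%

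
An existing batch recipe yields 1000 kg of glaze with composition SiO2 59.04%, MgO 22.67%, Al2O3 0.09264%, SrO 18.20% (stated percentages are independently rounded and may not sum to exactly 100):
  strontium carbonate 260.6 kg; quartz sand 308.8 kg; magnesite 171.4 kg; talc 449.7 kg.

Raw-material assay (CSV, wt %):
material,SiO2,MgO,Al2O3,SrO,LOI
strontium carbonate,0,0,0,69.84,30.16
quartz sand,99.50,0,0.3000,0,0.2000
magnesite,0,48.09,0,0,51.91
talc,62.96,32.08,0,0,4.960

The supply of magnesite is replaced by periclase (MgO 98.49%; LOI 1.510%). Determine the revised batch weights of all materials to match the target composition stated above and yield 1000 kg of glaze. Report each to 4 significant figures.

Revised batch per 1000 kg glaze:
  strontium carbonate: 260.6 kg
  quartz sand: 308.8 kg
  periclase: 83.69 kg
  talc: 449.7 kg
Total batch = 1103 kg; LOI loss = 102.8 kg

The intermediate values are displayed with 4-significant-digit rounding within the worked lines; all arithmetic keeps full float precision through the solve — every reported value is rounded once only. All derived quantities (net glass mass, the totals, the four compositions, the yield, LOI) are recomputed starting from the weights per 1000 kg of glass in full precision, exactly as printed in the problem or answer text.
Target oxide masses per 1000 kg glaze:
  SiO2: 59.04% × 1000 = 590.4 kg
  MgO: 22.67% × 1000 = 226.7 kg
  Al2O3: 0.09264% × 1000 = 0.9264 kg
  SrO: 18.20% × 1000 = 182.0 kg
Balance tally, oxide-wise, applying the batch weights above, per the basis as stated (delivered sums recover each target exact up to rounding of places):
  SiO2: 308.8·0.9950 + 449.7·0.6296 = 590.4 kg (target 590.4 kg)
  MgO: 83.69·0.9849 + 449.7·0.3208 = 226.7 kg (target 226.7 kg)
  Al2O3: 308.8·0.003000 = 0.9264 kg (target 0.9264 kg)
  SrO: 260.6·0.6984 = 182.0 kg (target 182.0 kg)
Mass balance on the glass: batch total minus LOI = 1000 kg (the targets, summed, come to 1000 kg; versus the stated basis of 1000 kg — deltas are rounding alone).
Total batch = Σ batch = 1103 kg; LOI loss = Σ batch·LOI = 102.8 kg; yield, glass over the total, = 90.68%.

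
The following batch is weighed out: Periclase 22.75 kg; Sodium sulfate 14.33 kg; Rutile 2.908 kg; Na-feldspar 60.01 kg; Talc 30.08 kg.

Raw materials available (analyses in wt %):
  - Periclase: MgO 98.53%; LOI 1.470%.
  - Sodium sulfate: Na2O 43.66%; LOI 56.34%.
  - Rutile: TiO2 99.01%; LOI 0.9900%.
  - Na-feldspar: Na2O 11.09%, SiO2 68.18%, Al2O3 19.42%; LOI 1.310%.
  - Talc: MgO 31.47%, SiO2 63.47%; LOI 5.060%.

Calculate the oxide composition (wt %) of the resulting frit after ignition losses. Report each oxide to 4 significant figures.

Values along the way are displayed with 4-significant-digit rounding in the working. Each numeric step runs at full precision all the way through. Every reported figure is rounded just once — the derived quantities, which include five oxide percentages, ignition loss, net glass mass, totals, the yield, are re-derived in full precision, as quoted within the question or the answer, from the batch weights on 119.3 kg of glass.
What the batch supplies per oxide:
  TiO2: 2.908·0.9901 = 2.879 kg
  MgO: 22.75·0.9853 + 30.08·0.3147 = 31.88 kg
  Na2O: 14.33·0.4366 + 60.01·0.1109 = 12.91 kg
  SiO2: 60.01·0.6818 + 30.08·0.6347 = 60.01 kg
  Al2O3: 60.01·0.1942 = 11.65 kg
LOI: 22.75·0.01470 + 14.33·0.5634 + 2.908·0.009900 + 60.01·0.01310 + 30.08·0.05060 = 10.74 kg
Net of LOI, the glass mass = 130.1 − 10.74 = 119.3 kg (consistent with Σ oxide mass)
oxide / glass × 100 gives the wt %

Glass mass = 119.3 kg (batch 130.1 − LOI 10.74).
Composition: TiO2 2.413%, MgO 26.72%, Na2O 10.82%, SiO2 50.28%, Al2O3 9.766%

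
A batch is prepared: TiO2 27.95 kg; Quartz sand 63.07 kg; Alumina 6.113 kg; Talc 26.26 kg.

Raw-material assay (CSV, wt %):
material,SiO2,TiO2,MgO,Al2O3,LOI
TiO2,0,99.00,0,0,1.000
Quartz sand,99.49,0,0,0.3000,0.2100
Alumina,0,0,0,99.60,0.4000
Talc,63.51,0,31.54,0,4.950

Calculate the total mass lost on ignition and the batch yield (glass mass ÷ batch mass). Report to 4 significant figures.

In-progress results are shown (rounded to four significant figures) alongside each step — all internal work carries exact precision through every step. Each reported number is rounded a single time. Derived quantities are recomputed using the weight values on 121.7 kg of glass in exact precision (four oxide percentages, glass mass, totals, the yield, LOI) exactly as shown in either problem or answer.
Loss on ignition, line by line:
  TiO2: 27.95 × 0.01000 = 0.2795 kg
  Quartz sand: 63.07 × 0.002100 = 0.1324 kg
  Alumina: 6.113 × 0.004000 = 0.02445 kg
  Talc: 26.26 × 0.04950 = 1.300 kg
Total LOI = 1.736 kg
Glass = batch − LOI = 123.4 − 1.736 = 121.7 kg

LOI loss = 1.736 kg; glass = 121.7 kg; yield = 98.59%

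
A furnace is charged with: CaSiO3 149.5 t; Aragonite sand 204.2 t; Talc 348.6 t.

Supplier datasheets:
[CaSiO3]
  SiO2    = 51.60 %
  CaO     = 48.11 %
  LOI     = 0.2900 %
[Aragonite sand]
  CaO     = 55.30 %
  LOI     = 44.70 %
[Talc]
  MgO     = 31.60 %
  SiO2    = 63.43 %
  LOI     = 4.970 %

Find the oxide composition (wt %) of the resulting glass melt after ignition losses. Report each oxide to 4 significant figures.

Glass mass = 593.3 t (batch 702.3 − LOI 109.0).
Composition: MgO 18.57%, SiO2 50.27%, CaO 31.16%

The intermediate values are shown, with 4-significant-figure rounding, in the working; all arithmetic maintains exact precision at each step — each reported result is rounded exactly once; all derived quantities (the three compositions, the yield, glass mass, totals, LOI) are carried in full float precision from the weighed amounts on 593.3 t of glass as set out in either problem or answer.
Oxide masses out of the charge:
  MgO: 348.6·0.3160 = 110.2 t
  SiO2: 149.5·0.5160 + 348.6·0.6343 = 298.3 t
  CaO: 149.5·0.4811 + 204.2·0.5530 = 184.8 t
LOI: 149.5·0.002900 + 204.2·0.4470 + 348.6·0.04970 = 109.0 t
Glass mass = batch − LOI = 702.3 − 109.0 = 593.3 t (consistent with Σ oxide mass)
each oxide over glass, ×100, is wt %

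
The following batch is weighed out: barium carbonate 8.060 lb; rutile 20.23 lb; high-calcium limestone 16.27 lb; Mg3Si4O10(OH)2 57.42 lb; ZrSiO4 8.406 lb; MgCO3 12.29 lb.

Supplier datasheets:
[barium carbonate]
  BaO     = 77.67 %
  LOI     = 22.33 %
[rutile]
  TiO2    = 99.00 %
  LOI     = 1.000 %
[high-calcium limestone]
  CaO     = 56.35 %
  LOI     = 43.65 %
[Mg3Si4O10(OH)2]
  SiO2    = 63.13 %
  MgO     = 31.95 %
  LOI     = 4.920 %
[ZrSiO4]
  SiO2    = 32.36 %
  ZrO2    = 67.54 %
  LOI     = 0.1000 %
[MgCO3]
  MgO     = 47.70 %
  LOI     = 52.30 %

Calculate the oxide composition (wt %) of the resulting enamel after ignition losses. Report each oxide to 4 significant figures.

Values along the way appear (rounded to four significant digits) within the worked lines — every computation carries full precision at every stage — each reported number takes exactly one rounding. All derived quantities, which include six oxide percentages, the totals, ignition loss, net glass mass, yield, are carried in full precision, as given in problem or answer, from the weighed amounts for 104.3 lb of glass.
Mass of each oxide from the mix:
  SiO2: 57.42·0.6313 + 8.406·0.3236 = 38.97 lb
  TiO2: 20.23·0.9900 = 20.03 lb
  CaO: 16.27·0.5635 = 9.168 lb
  BaO: 8.060·0.7767 = 6.260 lb
  MgO: 57.42·0.3195 + 12.29·0.4770 = 24.21 lb
  ZrO2: 8.406·0.6754 = 5.677 lb
LOI: 8.060·0.2233 + 20.23·0.01000 + 16.27·0.4365 + 57.42·0.04920 + 8.406·0.001000 + 12.29·0.5230 = 18.37 lb
Glass mass = batch − LOI = 122.7 − 18.37 = 104.3 lb (= the summed oxide contributions)
percent share: oxide ÷ glass, ×100

Glass mass = 104.3 lb (batch 122.7 − LOI 18.37).
Composition: SiO2 37.36%, TiO2 19.20%, CaO 8.789%, BaO 6.001%, MgO 23.21%, ZrO2 5.443%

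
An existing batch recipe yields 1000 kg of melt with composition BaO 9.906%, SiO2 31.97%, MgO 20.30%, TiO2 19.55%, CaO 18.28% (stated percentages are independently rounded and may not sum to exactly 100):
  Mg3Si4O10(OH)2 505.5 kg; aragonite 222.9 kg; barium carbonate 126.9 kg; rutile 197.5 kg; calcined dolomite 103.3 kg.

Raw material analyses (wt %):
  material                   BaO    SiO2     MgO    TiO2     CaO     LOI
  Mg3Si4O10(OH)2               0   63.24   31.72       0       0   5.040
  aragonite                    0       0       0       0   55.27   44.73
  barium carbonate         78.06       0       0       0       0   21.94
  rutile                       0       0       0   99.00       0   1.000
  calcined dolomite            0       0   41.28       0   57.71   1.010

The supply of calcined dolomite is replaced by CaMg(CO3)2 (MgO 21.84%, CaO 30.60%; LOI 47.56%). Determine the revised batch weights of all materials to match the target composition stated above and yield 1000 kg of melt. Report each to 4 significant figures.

In-progress results are shown (rounded to 4 significant digits) at each printed step. All internal work keeps exact precision at all times. Each reported value receives exactly one rounding. All derived quantities (LOI, net glass mass, the totals, the yield, five oxide percentages) are re-derived in exact precision using the weight values per 1000 kg of glass, as set out in the problem or the answer.
Oxide mass targets, per 1000 kg melt:
  BaO: 9.906% × 1000 = 99.06 kg
  SiO2: 31.97% × 1000 = 319.7 kg
  MgO: 20.30% × 1000 = 203.0 kg
  TiO2: 19.55% × 1000 = 195.5 kg
  CaO: 18.28% × 1000 = 182.8 kg
Per-oxide balance check with the batch weights as given, on the stated basis (delivered sums recover each target given rounding of the digits):
  BaO: 126.9·0.7806 = 99.06 kg (target 99.06 kg)
  SiO2: 505.5·0.6324 = 319.7 kg (target 319.7 kg)
  MgO: 505.5·0.3172 + 195.3·0.2184 = 203.0 kg (target 203.0 kg)
  TiO2: 197.5·0.9900 = 195.5 kg (target 195.5 kg)
  CaO: 222.6·0.5527 + 195.3·0.3060 = 182.8 kg (target 182.8 kg)
Glass-mass closure: batch Σ − ignition loss = 1000 kg (targets for the oxides total 1000 kg; basis as stated: 1000 kg — gaps are rounding artifacts).
Batch total: Σ batch = 1248 kg; LOI loss = Σ batch·LOI = 247.7 kg; glass ÷ batch gives a yield of 80.15%.

Revised batch per 1000 kg melt:
  Mg3Si4O10(OH)2: 505.5 kg
  aragonite: 222.6 kg
  barium carbonate: 126.9 kg
  rutile: 197.5 kg
  CaMg(CO3)2: 195.3 kg
Total batch = 1248 kg; LOI loss = 247.7 kg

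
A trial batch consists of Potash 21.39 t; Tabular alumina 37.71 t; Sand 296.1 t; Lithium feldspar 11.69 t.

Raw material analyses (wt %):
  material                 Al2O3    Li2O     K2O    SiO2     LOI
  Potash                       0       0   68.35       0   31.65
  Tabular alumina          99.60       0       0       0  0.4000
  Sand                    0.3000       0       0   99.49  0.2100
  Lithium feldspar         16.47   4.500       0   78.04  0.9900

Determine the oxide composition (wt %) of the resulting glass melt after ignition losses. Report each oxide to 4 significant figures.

Glass mass = 359.2 t (batch 366.9 − LOI 7.658).
Composition: Al2O3 11.24%, Li2O 0.1464%, K2O 4.070%, SiO2 84.55%

Each numeric step keeps full precision at each step. The intermediate values are rounded to four significant figures when displayed; every reported value takes just one rounding; all derived quantities (totals, the yield, glass mass, the four compositions, LOI) are rebuilt from the weighed amounts on 359.2 t of glass in exact precision as written in the question or the answer.
Mass of each oxide from the mix:
  Al2O3: 37.71·0.9960 + 296.1·0.003000 + 11.69·0.1647 = 40.37 t
  Li2O: 11.69·0.04500 = 0.5260 t
  K2O: 21.39·0.6835 = 14.62 t
  SiO2: 296.1·0.9949 + 11.69·0.7804 = 303.7 t
LOI: 21.39·0.3165 + 37.71·0.004000 + 296.1·0.002100 + 11.69·0.009900 = 7.658 t
Glass = total batch minus LOI = 366.9 − 7.658 = 359.2 t (= the summed oxide contributions)
each wt % is 100 × oxide ÷ glass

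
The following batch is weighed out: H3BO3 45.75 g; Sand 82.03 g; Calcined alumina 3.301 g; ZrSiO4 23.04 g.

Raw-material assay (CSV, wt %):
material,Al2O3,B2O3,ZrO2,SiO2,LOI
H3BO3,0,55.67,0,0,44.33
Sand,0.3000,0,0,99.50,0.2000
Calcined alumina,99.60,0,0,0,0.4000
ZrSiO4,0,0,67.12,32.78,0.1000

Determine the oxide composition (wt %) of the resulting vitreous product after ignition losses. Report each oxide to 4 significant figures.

The whole derivation carries full float precision through every step; intermediates are printed rounded to four significant digits within the worked lines. A single rounding yields every reported result; all derived quantities (the totals, LOI, net glass mass, four oxide percentages, the yield) are recomputed at full float precision using the weight values on 133.6 g of glass, exactly as shown in the question or the answer.
Per-oxide mass from batch:
  Al2O3: 82.03·0.003000 + 3.301·0.9960 = 3.534 g
  B2O3: 45.75·0.5567 = 25.47 g
  ZrO2: 23.04·0.6712 = 15.46 g
  SiO2: 82.03·0.9950 + 23.04·0.3278 = 89.17 g
LOI: 45.75·0.4433 + 82.03·0.002000 + 3.301·0.004000 + 23.04·0.001000 = 20.48 g
Glass = total batch minus LOI = 154.1 − 20.48 = 133.6 g (the oxide masses sum to this)
wt % = oxide mass / glass mass × 100

Glass mass = 133.6 g (batch 154.1 − LOI 20.48).
Composition: Al2O3 2.644%, B2O3 19.06%, ZrO2 11.57%, SiO2 66.73%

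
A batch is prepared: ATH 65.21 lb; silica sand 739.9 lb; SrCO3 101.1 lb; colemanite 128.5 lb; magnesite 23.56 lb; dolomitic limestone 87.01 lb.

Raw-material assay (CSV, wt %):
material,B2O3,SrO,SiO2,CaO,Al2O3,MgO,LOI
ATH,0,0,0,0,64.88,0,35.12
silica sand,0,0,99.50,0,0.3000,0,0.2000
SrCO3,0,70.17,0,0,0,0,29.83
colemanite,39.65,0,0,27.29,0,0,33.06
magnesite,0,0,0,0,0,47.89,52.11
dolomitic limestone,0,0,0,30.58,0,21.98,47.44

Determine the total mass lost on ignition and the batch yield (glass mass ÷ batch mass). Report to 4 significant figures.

All arithmetic keeps exact precision from start to finish; in-progress results are shown with 4-significant-digit rounding in the printout; each reported result is rounded exactly once — the derived quantities (ignition loss, net glass mass, the yield, the totals, the six compositions) are re-derived using the weight values per 994.7 lb of glass in exact precision precisely as stated by question or answer.
Each material's LOI contribution:
  ATH: 65.21 × 0.3512 = 22.90 lb
  silica sand: 739.9 × 0.002000 = 1.480 lb
  SrCO3: 101.1 × 0.2983 = 30.16 lb
  colemanite: 128.5 × 0.3306 = 42.48 lb
  magnesite: 23.56 × 0.5211 = 12.28 lb
  dolomitic limestone: 87.01 × 0.4744 = 41.28 lb
Total LOI = 150.6 lb
Glass = batch − LOI = 1145 − 150.6 = 994.7 lb

LOI loss = 150.6 lb; glass = 994.7 lb; yield = 86.85%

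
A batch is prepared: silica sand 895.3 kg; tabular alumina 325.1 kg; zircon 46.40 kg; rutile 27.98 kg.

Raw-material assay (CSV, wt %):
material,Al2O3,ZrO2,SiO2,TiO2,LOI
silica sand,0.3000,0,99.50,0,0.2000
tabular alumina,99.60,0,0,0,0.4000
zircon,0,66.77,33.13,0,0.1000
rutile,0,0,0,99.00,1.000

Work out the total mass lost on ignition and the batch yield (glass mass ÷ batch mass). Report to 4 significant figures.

LOI loss = 3.417 kg; glass = 1291 kg; yield = 99.74%

Values along the way are displayed, rounded to four significant digits, at each printed step; all internal work maintains exact precision in every operation. Every reported number undergoes a single rounding — derived quantities are carried from the batch weights for 1291 kg of glass at full precision (ignition loss, the yield, net glass mass, the four compositions, totals) as given in question or answer.
Each material's LOI contribution:
  silica sand: 895.3 × 0.002000 = 1.791 kg
  tabular alumina: 325.1 × 0.004000 = 1.300 kg
  zircon: 46.40 × 0.001000 = 0.04640 kg
  rutile: 27.98 × 0.01000 = 0.2798 kg
Total LOI = 3.417 kg
Glass = batch − LOI = 1295 − 3.417 = 1291 kg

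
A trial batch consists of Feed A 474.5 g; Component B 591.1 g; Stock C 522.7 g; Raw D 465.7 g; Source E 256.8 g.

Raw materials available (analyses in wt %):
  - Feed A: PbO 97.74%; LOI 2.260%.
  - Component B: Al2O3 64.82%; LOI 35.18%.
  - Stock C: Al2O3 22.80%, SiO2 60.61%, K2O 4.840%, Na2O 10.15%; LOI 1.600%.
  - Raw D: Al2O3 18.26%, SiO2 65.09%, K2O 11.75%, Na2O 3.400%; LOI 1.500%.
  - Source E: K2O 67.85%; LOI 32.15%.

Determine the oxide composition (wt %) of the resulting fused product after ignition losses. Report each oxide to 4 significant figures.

Glass mass = 1994 g (batch 2311 − LOI 316.6).
Composition: Al2O3 29.45%, SiO2 31.09%, K2O 12.75%, PbO 23.26%, Na2O 3.454%

Mid-chain values appear rounded to 4 significant digits between the steps. Every computation holds exact precision through the solve — every reported figure is rounded exactly once — the derived quantities are rebuilt in full precision (yield, ignition loss, net glass mass, the totals, the five compositions) from the batch weights per 1994 g of glass, as set out in the problem or the answer.
Per-oxide mass from batch:
  Al2O3: 591.1·0.6482 + 522.7·0.2280 + 465.7·0.1826 = 587.4 g
  SiO2: 522.7·0.6061 + 465.7·0.6509 = 619.9 g
  K2O: 522.7·0.04840 + 465.7·0.1175 + 256.8·0.6785 = 254.3 g
  PbO: 474.5·0.9774 = 463.8 g
  Na2O: 522.7·0.1015 + 465.7·0.03400 = 68.89 g
LOI: 474.5·0.02260 + 591.1·0.3518 + 522.7·0.01600 + 465.7·0.01500 + 256.8·0.3215 = 316.6 g
batch − LOI leaves glass = 2311 − 316.6 = 1994 g (= the summed oxide contributions)
percent by weight: oxide/glass ×100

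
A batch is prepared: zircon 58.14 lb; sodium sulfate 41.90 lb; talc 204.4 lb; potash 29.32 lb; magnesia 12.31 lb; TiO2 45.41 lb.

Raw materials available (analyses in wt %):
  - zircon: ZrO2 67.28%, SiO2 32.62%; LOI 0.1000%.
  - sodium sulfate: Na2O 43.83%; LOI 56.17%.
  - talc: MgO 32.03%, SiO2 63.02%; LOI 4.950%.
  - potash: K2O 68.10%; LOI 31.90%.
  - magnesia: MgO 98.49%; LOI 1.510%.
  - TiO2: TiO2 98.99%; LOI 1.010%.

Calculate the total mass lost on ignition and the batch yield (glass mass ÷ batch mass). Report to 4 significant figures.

Each numeric step keeps exact precision in every operation — working values are displayed, with 4-significant-figure rounding, in the working; each reported figure is rounded a single time — the derived quantities, including glass mass, LOI, the totals, the yield, six oxide percentages, are computed from the batch weights at 347.8 lb of glass at exact precision as written in the question or the answer.
Each material's LOI contribution:
  zircon: 58.14 × 0.001000 = 0.05814 lb
  sodium sulfate: 41.90 × 0.5617 = 23.54 lb
  talc: 204.4 × 0.04950 = 10.12 lb
  potash: 29.32 × 0.3190 = 9.353 lb
  magnesia: 12.31 × 0.01510 = 0.1859 lb
  TiO2: 45.41 × 0.01010 = 0.4586 lb
Total LOI = 43.71 lb
Glass = batch − LOI = 391.5 − 43.71 = 347.8 lb

LOI loss = 43.71 lb; glass = 347.8 lb; yield = 88.83%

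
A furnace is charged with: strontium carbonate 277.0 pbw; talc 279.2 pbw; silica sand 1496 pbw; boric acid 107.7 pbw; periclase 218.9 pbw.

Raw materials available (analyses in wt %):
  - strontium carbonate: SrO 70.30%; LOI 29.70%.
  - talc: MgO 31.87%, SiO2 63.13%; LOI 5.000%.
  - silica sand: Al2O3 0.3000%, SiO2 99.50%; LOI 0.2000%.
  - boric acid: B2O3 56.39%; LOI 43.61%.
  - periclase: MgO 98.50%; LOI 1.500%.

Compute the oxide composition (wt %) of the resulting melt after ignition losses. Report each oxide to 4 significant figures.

Glass mass = 2229 pbw (batch 2379 − LOI 149.5).
Composition: MgO 13.66%, B2O3 2.724%, SrO 8.735%, Al2O3 0.2013%, SiO2 74.68%

The working math holds exact precision at every stage; mid-chain values are printed rounded to 4 significant digits in the printout — each reported result receives exactly one rounding; derived quantities (glass mass, the five compositions, LOI, yield, the totals) are carried starting from the weights for 2229 pbw of glass in full float precision, as quoted within the problem or answer text.
What the batch supplies per oxide:
  MgO: 279.2·0.3187 + 218.9·0.9850 = 304.6 pbw
  B2O3: 107.7·0.5639 = 60.73 pbw
  SrO: 277.0·0.7030 = 194.7 pbw
  Al2O3: 1496·0.003000 = 4.488 pbw
  SiO2: 279.2·0.6313 + 1496·0.9950 = 1665 pbw
LOI: 277.0·0.2970 + 279.2·0.05000 + 1496·0.002000 + 107.7·0.4361 + 218.9·0.01500 = 149.5 pbw
Resulting glass, batch − LOI: 2379 − 149.5 = 2229 pbw (equal to the oxide-mass sum)
oxide / glass × 100 gives the wt %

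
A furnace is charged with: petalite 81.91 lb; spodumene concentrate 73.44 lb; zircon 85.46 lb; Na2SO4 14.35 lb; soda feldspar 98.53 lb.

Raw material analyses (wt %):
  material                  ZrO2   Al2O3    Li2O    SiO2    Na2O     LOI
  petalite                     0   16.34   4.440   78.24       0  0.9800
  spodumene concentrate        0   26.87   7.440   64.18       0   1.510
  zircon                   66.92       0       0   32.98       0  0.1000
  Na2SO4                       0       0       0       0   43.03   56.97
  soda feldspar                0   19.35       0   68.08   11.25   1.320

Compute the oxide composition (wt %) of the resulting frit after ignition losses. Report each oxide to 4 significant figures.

Glass mass = 342.2 lb (batch 353.7 − LOI 11.47).
Composition: ZrO2 16.71%, Al2O3 15.25%, Li2O 2.659%, SiO2 60.34%, Na2O 5.043%

The whole derivation holds exact precision at every stage. In-progress results are printed rounded to 4 significant digits when written out — each reported number carries a single rounding. Derived quantities, which include net glass mass, the yield, five oxide percentages, LOI, the totals, are rebuilt in full precision, exactly as shown in the question or the answer, using the weight values for 342.2 lb of glass.
Delivered oxide masses:
  ZrO2: 85.46·0.6692 = 57.19 lb
  Al2O3: 81.91·0.1634 + 73.44·0.2687 + 98.53·0.1935 = 52.18 lb
  Li2O: 81.91·0.04440 + 73.44·0.07440 = 9.101 lb
  SiO2: 81.91·0.7824 + 73.44·0.6418 + 85.46·0.3298 + 98.53·0.6808 = 206.5 lb
  Na2O: 14.35·0.4303 + 98.53·0.1125 = 17.26 lb
LOI: 81.91·0.009800 + 73.44·0.01510 + 85.46·0.001000 + 14.35·0.5697 + 98.53·0.01320 = 11.47 lb
Resulting glass, batch − LOI: 353.7 − 11.47 = 342.2 lb (= Σ oxide masses)
percent share: oxide ÷ glass, ×100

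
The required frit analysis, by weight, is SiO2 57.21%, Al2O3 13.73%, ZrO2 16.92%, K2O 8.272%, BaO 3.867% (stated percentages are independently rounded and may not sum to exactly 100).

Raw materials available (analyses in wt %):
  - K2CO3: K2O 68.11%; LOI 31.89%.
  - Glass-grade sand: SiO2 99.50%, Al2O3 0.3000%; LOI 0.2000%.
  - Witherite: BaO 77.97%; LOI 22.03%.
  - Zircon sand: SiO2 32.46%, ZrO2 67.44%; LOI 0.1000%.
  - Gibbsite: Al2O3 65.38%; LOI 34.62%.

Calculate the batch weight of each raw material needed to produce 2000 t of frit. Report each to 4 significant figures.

In-progress results are rounded to four significant figures when displayed — all internal work carries full precision from start to finish — every reported number undergoes a single rounding. Derived quantities (net glass mass, the five compositions, ignition loss, the totals, yield) are rebuilt at exact precision from the weighed amounts at 2000 t of glass as they appear in question or answer.
Per-oxide target masses for 2000 t frit:
  SiO2: 57.21% × 2000 = 1144 t
  Al2O3: 13.73% × 2000 = 274.6 t
  ZrO2: 16.92% × 2000 = 338.4 t
  K2O: 8.272% × 2000 = 165.4 t
  BaO: 3.867% × 2000 = 77.34 t
Mass-balance tally per oxide with the batch weights as given, for the quoted basis mass (sum by sum, the targets are met within answer rounding):
  SiO2: 986.3·0.9950 + 501.8·0.3246 = 1144 t (target 1144 t)
  Al2O3: 986.3·0.003000 + 415.5·0.6538 = 274.6 t (target 274.6 t)
  ZrO2: 501.8·0.6744 = 338.4 t (target 338.4 t)
  K2O: 242.9·0.6811 = 165.4 t (target 165.4 t)
  BaO: 99.19·0.7797 = 77.34 t (target 77.34 t)
Consistency of the glass mass: batch total minus LOI = 2000 t (the Σ of target masses is 2000 t; stated basis 2000 t — a pure rounding effect).
Adding the batch up: Σ batch = 2246 t; Σ batch·LOI gives LOI loss = 245.6 t; yield, glass over the total, = 89.06%.

Batch per 2000 t frit:
  K2CO3: 242.9 t
  Glass-grade sand: 986.3 t
  Witherite: 99.19 t
  Zircon sand: 501.8 t
  Gibbsite: 415.5 t
Total batch = 2246 t; LOI loss = 245.6 t; yield = 89.06%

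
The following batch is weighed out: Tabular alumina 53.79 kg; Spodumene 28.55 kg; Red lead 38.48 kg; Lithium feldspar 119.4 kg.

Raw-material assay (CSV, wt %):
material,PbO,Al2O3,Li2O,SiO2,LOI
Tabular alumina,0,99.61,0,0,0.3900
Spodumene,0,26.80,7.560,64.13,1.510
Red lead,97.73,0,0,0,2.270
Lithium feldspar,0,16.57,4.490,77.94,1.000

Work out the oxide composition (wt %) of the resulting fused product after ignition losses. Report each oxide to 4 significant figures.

The intermediate values appear (rounded to four significant digits) between the steps; the whole derivation holds full precision through every step; each reported value carries a single rounding; derived quantities are rebuilt using the weight values for 237.5 kg of glass in exact precision (the yield, glass mass, totals, LOI, four oxide percentages), exactly as printed in problem or answer.
Oxide-by-oxide delivered mass:
  PbO: 38.48·0.9773 = 37.61 kg
  Al2O3: 53.79·0.9961 + 28.55·0.2680 + 119.4·0.1657 = 81.02 kg
  Li2O: 28.55·0.07560 + 119.4·0.04490 = 7.519 kg
  SiO2: 28.55·0.6413 + 119.4·0.7794 = 111.4 kg
LOI: 53.79·0.003900 + 28.55·0.01510 + 38.48·0.02270 + 119.4·0.01000 = 2.708 kg
batch − LOI leaves glass = 240.2 − 2.708 = 237.5 kg (equal to the oxide-mass sum)
each wt % is 100 × oxide ÷ glass

Glass mass = 237.5 kg (batch 240.2 − LOI 2.708).
Composition: PbO 15.83%, Al2O3 34.11%, Li2O 3.166%, SiO2 46.89%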